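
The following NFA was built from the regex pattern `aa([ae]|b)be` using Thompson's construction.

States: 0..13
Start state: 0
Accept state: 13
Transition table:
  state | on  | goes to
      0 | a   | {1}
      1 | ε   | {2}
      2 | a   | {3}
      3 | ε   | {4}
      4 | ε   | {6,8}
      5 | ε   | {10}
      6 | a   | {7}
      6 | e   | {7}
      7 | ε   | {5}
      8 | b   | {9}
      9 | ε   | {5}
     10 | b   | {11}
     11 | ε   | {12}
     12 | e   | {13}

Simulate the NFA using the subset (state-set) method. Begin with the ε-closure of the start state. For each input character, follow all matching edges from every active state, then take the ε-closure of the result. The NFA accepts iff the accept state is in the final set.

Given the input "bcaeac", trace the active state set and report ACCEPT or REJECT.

S₀ = ε-closure({0}) = {0}
'b' @ 1: {}  — no active states
rest 'caeac' ignored (set empty)
end set {} — state 13 not in

Answer: REJECT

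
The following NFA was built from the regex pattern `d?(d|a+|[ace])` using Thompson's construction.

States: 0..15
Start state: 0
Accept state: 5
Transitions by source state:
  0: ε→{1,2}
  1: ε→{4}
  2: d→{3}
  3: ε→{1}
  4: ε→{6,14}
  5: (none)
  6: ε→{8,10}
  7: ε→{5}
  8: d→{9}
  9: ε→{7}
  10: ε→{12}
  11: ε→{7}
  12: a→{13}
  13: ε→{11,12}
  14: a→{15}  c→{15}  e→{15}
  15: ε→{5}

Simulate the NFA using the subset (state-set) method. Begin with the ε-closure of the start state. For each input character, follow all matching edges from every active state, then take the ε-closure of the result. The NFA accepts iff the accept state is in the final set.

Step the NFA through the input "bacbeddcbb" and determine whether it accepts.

Answer: REJECT

Steps:
S₀ = ε-closure({0}) = {0,1,2,4,6,8,10,12,14}
'b' @ 1: {}  — state set empty
rest 'acbeddcbb' ignored (set empty)
after full input: {}  (accept=5 not in)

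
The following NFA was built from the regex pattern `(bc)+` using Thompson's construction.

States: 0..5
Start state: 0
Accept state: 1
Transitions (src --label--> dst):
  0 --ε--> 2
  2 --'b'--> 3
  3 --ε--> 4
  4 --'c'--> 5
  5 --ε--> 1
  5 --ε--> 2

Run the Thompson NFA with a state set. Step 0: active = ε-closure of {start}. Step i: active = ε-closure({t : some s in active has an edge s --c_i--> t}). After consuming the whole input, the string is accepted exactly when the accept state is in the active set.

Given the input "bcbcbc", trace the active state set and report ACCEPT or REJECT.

Answer: ACCEPT

Trace:
initial (ε-close {0}): {0,2}
'b' @ 1: {3,4}
'c' @ 2: {1,2,5}  ✓accept
'b' @ 3: {3,4}
'c' @ 4: {1,2,5}  ✓accept
'b' @ 5: {3,4}
'c' @ 6: {1,2,5}  ✓accept
end set {1,2,5} — state 1 in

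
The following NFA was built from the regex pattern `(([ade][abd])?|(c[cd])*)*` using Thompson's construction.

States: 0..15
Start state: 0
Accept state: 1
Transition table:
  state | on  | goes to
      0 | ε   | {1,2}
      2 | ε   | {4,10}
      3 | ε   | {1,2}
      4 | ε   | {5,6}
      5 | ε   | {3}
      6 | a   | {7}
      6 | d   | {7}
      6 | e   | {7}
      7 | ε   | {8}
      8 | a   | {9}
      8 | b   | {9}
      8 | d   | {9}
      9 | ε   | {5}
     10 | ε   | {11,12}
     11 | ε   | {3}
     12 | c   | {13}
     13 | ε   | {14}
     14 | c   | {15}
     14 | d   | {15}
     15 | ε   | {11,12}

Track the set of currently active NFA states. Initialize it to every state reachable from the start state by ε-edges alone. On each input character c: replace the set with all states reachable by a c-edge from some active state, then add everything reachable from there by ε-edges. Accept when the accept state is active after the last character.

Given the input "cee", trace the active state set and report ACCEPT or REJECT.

start: ε-closure({0}) = {0,1,2,3,4,5,6,10,11,12}
'c' @ 1: {13,14}
'e' @ 2: {}  — dead — no transitions
rest 'e' ignored (set empty)
after full input: {}  (accept=1 not in)

Answer: REJECT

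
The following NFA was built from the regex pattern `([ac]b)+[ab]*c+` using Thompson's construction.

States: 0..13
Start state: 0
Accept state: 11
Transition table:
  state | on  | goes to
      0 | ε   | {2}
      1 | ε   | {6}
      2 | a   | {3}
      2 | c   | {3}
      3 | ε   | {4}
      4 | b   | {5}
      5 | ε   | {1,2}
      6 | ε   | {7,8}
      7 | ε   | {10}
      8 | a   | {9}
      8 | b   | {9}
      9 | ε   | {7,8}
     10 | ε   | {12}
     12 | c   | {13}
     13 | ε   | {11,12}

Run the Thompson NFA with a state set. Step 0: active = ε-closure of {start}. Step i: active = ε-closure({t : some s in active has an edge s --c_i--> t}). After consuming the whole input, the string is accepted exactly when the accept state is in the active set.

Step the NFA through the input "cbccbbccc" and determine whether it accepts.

Answer: REJECT

Steps:
S₀ = ε-closure({0}) = {0,2}
'c' @ 1: {3,4}
'b' @ 2: {1,2,5,6,7,8,10,12}
'c' @ 3: {3,4,11,12,13}  (accept∈set)
'c' @ 4: {11,12,13}  (accept∈set)
'b' @ 5: {}  — state set empty
rest 'bccc' ignored (set empty)
end set {} — state 11 not in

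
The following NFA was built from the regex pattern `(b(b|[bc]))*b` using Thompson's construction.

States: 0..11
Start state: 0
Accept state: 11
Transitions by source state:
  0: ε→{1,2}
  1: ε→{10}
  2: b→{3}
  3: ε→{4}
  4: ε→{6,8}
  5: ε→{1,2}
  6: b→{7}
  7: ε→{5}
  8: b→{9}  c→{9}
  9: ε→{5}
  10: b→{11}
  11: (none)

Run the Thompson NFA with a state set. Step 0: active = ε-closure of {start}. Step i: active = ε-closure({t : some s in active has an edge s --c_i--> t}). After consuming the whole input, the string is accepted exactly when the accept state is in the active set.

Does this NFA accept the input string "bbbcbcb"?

start: ε-closure({0}) = {0,1,2,10}
'b' @ 1: {3,4,6,8,11}  (accept∈set)
'b' @ 2: {1,2,5,7,9,10}
'b' @ 3: {3,4,6,8,11}  (accept∈set)
'c' @ 4: {1,2,5,9,10}
'b' @ 5: {3,4,6,8,11}  (accept∈set)
'c' @ 6: {1,2,5,9,10}
'b' @ 7: {3,4,6,8,11}  (accept∈set)
final: {3,4,6,8,11}; accept 11 in set

Answer: ACCEPT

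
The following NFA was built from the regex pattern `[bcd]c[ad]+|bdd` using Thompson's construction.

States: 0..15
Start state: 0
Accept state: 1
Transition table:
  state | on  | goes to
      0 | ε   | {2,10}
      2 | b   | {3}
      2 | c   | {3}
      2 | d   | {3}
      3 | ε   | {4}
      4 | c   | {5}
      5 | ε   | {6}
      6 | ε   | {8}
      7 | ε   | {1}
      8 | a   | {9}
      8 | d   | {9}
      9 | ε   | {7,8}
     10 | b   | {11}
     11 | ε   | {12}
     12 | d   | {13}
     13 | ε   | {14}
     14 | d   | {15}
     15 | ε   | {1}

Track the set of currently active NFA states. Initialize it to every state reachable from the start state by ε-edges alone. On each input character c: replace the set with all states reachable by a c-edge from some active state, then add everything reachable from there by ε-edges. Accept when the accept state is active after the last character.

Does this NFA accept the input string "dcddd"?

start: ε-closure({0}) = {0,2,10}
'd' @ 1: {3,4}
'c' @ 2: {5,6,8}
'd' @ 3: {1,7,8,9}  [accepting]
'd' @ 4: {1,7,8,9}  [accepting]
'd' @ 5: {1,7,8,9}  [accepting]
final: {1,7,8,9}; accept 1 in set

Answer: ACCEPT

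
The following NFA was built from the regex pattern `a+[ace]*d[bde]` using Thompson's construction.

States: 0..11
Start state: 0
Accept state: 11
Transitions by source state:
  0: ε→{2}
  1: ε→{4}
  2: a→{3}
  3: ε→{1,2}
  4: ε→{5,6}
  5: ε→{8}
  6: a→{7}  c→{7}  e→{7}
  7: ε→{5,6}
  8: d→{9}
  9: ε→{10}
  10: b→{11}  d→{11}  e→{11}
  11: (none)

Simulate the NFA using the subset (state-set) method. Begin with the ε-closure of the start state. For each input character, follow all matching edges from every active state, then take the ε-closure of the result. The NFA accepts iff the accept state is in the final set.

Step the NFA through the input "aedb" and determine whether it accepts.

Answer: ACCEPT

Derivation:
start: ε-closure({0}) = {0,2}
'a' @ 1: {1,2,3,4,5,6,8}
'e' @ 2: {5,6,7,8}
'd' @ 3: {9,10}
'b' @ 4: {11}  (accept∈set)
final: {11}; accept 11 in set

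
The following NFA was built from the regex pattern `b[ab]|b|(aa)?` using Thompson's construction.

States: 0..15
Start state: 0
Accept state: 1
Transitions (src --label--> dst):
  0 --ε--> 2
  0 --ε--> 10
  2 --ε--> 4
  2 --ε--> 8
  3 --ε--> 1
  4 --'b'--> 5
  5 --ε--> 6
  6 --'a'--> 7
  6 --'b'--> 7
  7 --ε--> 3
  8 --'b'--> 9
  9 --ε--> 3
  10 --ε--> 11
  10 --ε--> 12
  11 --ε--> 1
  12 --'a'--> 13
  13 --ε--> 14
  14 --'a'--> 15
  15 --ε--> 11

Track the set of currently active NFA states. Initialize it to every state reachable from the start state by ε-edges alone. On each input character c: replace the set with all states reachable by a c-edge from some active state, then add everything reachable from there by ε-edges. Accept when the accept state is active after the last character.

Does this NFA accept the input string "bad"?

S₀ = ε-closure({0}) = {0,1,2,4,8,10,11,12}
'b' @ 1: {1,3,5,6,9}  [accepting]
'a' @ 2: {1,3,7}  [accepting]
'd' @ 3: {}  — state set empty
end set {} — state 1 not in

Answer: REJECT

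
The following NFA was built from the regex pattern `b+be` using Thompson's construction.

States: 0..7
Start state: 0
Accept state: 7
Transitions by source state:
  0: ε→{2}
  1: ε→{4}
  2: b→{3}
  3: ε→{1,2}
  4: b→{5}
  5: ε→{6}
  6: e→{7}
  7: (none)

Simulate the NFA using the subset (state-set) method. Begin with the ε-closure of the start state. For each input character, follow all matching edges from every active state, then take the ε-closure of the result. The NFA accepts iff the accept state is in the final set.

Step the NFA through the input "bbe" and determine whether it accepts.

initial (ε-close {0}): {0,2}
'b' @ 1: {1,2,3,4}
'b' @ 2: {1,2,3,4,5,6}
'e' @ 3: {7}  [accepting]
end set {7} — state 7 in

Answer: ACCEPT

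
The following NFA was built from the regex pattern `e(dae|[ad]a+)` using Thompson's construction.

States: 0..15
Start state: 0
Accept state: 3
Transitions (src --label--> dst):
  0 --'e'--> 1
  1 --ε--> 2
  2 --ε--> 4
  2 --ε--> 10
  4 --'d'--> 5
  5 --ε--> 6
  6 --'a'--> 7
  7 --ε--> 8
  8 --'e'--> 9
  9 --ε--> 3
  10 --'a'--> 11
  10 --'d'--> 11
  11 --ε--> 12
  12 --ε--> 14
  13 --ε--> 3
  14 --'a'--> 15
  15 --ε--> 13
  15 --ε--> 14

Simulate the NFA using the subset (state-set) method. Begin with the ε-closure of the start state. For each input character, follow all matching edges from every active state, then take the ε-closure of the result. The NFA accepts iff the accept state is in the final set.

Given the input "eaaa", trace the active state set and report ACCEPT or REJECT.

start: ε-closure({0}) = {0}
'e' @ 1: {1,2,4,10}
'a' @ 2: {11,12,14}
'a' @ 3: {3,13,14,15}  ✓accept
'a' @ 4: {3,13,14,15}  ✓accept
after full input: {3,13,14,15}  (accept=3 in)

Answer: ACCEPT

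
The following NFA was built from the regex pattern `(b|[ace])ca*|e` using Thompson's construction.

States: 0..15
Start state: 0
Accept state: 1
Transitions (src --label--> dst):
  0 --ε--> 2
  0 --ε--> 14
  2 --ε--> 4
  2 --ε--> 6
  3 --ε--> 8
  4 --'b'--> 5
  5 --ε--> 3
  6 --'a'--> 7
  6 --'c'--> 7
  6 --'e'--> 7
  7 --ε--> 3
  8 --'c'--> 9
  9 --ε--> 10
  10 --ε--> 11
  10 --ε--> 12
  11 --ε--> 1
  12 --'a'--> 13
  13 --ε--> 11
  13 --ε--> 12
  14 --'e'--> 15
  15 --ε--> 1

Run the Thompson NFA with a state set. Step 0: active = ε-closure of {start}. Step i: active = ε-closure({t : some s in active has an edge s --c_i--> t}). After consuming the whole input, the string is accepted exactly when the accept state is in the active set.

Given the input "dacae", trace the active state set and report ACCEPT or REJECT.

S₀ = ε-closure({0}) = {0,2,4,6,14}
'd' @ 1: {}  — dead — no transitions
rest 'acae' ignored (set empty)
final: {}; accept 1 not in set

Answer: REJECT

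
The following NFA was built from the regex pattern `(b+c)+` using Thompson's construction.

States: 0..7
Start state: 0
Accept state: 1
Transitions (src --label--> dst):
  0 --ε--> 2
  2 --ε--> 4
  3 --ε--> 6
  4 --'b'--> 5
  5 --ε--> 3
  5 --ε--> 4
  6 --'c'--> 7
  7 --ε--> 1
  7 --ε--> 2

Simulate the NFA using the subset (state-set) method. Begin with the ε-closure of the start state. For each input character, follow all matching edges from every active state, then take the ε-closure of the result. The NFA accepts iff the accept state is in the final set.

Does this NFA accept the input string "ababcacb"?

start: ε-closure({0}) = {0,2,4}
'a' @ 1: {}  — no active states
rest 'babcacb' ignored (set empty)
end set {} — state 1 not in

Answer: REJECT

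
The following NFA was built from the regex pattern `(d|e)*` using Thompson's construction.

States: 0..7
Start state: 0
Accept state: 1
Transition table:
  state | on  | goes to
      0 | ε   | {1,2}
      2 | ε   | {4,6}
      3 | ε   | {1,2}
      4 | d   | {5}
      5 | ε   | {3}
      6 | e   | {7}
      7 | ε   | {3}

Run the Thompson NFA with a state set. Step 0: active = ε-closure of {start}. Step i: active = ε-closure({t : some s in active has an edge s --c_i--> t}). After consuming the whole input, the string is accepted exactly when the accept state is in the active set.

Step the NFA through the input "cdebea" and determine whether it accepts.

Answer: REJECT

Steps:
S₀ = ε-closure({0}) = {0,1,2,4,6}
'c' @ 1: {}  — dead — no transitions
rest 'debea' ignored (set empty)
after full input: {}  (accept=1 not in)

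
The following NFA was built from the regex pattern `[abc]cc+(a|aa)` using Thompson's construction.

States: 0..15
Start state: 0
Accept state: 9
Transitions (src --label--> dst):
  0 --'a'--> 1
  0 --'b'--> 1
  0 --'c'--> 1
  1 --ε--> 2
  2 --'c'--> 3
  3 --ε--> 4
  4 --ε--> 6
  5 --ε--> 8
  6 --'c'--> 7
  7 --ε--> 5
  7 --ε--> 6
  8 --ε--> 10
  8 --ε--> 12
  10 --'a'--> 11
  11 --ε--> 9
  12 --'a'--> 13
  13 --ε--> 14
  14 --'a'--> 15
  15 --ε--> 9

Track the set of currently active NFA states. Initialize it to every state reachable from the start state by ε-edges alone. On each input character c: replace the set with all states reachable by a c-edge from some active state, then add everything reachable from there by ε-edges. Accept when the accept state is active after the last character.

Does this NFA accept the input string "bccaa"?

Answer: ACCEPT

Trace:
S₀ = ε-closure({0}) = {0}
'b' @ 1: {1,2}
'c' @ 2: {3,4,6}
'c' @ 3: {5,6,7,8,10,12}
'a' @ 4: {9,11,13,14}  ✓accept
'a' @ 5: {9,15}  ✓accept
end set {9,15} — state 9 in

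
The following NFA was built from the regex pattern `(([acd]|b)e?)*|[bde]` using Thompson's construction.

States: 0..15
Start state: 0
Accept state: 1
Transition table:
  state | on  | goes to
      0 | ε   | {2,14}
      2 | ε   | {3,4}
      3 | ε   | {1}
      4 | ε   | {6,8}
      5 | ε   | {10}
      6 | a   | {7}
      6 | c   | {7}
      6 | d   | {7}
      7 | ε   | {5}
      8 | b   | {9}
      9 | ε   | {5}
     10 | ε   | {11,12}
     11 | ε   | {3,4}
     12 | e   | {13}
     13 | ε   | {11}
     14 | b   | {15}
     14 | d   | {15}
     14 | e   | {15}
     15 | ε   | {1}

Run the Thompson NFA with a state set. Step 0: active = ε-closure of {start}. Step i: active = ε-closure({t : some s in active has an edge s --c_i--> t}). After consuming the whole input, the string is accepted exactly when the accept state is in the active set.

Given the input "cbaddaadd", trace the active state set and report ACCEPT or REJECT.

Answer: ACCEPT

Trace:
S₀ = ε-closure({0}) = {0,1,2,3,4,6,8,14}
'c' @ 1: {1,3,4,5,6,7,8,10,11,12}  (accept∈set)
'b' @ 2: {1,3,4,5,6,8,9,10,11,12}  (accept∈set)
'a' @ 3: {1,3,4,5,6,7,8,10,11,12}  (accept∈set)
'd' @ 4: {1,3,4,5,6,7,8,10,11,12}  (accept∈set)
'd' @ 5: {1,3,4,5,6,7,8,10,11,12}  (accept∈set)
'a' @ 6: {1,3,4,5,6,7,8,10,11,12}  (accept∈set)
'a' @ 7: {1,3,4,5,6,7,8,10,11,12}  (accept∈set)
'd' @ 8: {1,3,4,5,6,7,8,10,11,12}  (accept∈set)
'd' @ 9: {1,3,4,5,6,7,8,10,11,12}  (accept∈set)
final: {1,3,4,5,6,7,8,10,11,12}; accept 1 in set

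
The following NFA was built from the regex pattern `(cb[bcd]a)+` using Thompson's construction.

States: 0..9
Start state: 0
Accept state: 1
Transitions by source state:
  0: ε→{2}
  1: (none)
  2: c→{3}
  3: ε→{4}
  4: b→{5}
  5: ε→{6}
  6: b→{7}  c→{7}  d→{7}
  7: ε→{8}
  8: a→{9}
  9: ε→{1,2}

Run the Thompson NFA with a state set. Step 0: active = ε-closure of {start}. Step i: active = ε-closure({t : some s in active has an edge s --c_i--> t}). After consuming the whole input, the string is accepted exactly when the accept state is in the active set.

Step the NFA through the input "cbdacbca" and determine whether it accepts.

start: ε-closure({0}) = {0,2}
'c' @ 1: {3,4}
'b' @ 2: {5,6}
'd' @ 3: {7,8}
'a' @ 4: {1,2,9}  ✓accept
'c' @ 5: {3,4}
'b' @ 6: {5,6}
'c' @ 7: {7,8}
'a' @ 8: {1,2,9}  ✓accept
final: {1,2,9}; accept 1 in set

Answer: ACCEPT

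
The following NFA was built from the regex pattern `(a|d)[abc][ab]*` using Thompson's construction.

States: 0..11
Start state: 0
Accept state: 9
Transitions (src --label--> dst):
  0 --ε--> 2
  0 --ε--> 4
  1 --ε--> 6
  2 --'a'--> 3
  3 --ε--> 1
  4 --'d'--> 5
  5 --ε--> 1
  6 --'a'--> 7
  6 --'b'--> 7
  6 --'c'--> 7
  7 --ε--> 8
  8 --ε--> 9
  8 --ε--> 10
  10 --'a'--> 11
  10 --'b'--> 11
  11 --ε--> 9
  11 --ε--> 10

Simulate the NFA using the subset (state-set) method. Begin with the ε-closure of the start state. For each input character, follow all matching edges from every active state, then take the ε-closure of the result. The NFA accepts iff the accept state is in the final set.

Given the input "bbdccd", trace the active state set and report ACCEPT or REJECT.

Answer: REJECT

Derivation:
start: ε-closure({0}) = {0,2,4}
'b' @ 1: {}  — no active states
rest 'bdccd' ignored (set empty)
after full input: {}  (accept=9 not in)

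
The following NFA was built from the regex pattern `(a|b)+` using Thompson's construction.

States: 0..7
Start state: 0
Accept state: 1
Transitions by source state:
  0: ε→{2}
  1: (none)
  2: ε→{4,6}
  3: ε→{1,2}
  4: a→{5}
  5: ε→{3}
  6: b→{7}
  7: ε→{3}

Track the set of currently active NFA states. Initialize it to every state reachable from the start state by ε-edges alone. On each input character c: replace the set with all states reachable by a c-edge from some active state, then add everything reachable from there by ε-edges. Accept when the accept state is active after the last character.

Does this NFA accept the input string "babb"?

start: ε-closure({0}) = {0,2,4,6}
'b' @ 1: {1,2,3,4,6,7}  [accepting]
'a' @ 2: {1,2,3,4,5,6}  [accepting]
'b' @ 3: {1,2,3,4,6,7}  [accepting]
'b' @ 4: {1,2,3,4,6,7}  [accepting]
final: {1,2,3,4,6,7}; accept 1 in set

Answer: ACCEPT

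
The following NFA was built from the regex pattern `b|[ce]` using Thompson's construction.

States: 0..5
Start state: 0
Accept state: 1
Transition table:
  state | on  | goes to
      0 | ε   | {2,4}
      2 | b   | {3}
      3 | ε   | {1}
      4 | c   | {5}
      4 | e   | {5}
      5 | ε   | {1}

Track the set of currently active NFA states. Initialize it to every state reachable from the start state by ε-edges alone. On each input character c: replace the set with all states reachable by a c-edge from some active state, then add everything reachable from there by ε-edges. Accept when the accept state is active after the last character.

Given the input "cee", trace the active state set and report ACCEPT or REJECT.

S₀ = ε-closure({0}) = {0,2,4}
'c' @ 1: {1,5}  ✓accept
'e' @ 2: {}  — state set empty
rest 'e' ignored (set empty)
end set {} — state 1 not in

Answer: REJECT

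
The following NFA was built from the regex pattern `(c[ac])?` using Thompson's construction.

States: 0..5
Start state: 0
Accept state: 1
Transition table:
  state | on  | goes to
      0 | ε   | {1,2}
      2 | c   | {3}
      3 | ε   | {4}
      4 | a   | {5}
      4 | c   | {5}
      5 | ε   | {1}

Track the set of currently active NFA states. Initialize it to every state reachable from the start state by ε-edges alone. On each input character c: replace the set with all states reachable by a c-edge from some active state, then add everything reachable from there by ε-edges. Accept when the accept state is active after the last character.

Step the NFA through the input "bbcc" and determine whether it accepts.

Answer: REJECT

Steps:
start: ε-closure({0}) = {0,1,2}
'b' @ 1: {}  — state set empty
rest 'bcc' ignored (set empty)
final: {}; accept 1 not in set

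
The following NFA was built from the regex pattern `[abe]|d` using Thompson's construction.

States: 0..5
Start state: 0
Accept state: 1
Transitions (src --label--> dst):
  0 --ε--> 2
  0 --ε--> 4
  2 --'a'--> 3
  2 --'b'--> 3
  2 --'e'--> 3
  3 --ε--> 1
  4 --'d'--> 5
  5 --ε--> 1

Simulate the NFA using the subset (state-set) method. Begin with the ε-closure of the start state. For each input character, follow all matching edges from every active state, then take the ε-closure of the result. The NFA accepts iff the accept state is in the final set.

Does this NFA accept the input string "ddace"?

initial (ε-close {0}): {0,2,4}
'd' @ 1: {1,5}  (accept∈set)
'd' @ 2: {}  — no active states
rest 'ace' ignored (set empty)
final: {}; accept 1 not in set

Answer: REJECT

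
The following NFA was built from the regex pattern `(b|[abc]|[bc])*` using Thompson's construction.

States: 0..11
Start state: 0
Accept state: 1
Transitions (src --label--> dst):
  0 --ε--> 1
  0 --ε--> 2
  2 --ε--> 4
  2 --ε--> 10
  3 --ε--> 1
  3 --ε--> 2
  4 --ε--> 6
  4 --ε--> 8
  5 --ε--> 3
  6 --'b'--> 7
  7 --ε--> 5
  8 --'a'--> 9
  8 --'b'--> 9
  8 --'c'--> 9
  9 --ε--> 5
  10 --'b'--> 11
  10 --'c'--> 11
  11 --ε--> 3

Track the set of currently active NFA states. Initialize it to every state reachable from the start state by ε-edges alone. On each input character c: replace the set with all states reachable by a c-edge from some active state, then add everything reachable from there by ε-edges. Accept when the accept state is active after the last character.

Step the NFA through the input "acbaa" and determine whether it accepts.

S₀ = ε-closure({0}) = {0,1,2,4,6,8,10}
'a' @ 1: {1,2,3,4,5,6,8,9,10}  ✓accept
'c' @ 2: {1,2,3,4,5,6,8,9,10,11}  ✓accept
'b' @ 3: {1,2,3,4,5,6,7,8,9,10,11}  ✓accept
'a' @ 4: {1,2,3,4,5,6,8,9,10}  ✓accept
'a' @ 5: {1,2,3,4,5,6,8,9,10}  ✓accept
after full input: {1,2,3,4,5,6,8,9,10}  (accept=1 in)

Answer: ACCEPT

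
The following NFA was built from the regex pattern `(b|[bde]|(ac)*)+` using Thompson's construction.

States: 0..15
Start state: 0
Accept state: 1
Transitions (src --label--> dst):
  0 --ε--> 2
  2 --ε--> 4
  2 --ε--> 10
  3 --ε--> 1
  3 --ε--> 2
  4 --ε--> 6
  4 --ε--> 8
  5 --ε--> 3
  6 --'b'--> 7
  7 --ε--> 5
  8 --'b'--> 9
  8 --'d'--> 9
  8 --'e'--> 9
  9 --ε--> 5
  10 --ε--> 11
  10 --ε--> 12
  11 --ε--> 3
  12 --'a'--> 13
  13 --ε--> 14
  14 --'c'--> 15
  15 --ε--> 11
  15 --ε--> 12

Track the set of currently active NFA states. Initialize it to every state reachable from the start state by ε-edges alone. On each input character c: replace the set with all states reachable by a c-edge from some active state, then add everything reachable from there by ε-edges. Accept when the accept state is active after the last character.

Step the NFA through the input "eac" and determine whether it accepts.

initial (ε-close {0}): {0,1,2,3,4,6,8,10,11,12}
'e' @ 1: {1,2,3,4,5,6,8,9,10,11,12}  ✓accept
'a' @ 2: {13,14}
'c' @ 3: {1,2,3,4,6,8,10,11,12,15}  ✓accept
final: {1,2,3,4,6,8,10,11,12,15}; accept 1 in set

Answer: ACCEPT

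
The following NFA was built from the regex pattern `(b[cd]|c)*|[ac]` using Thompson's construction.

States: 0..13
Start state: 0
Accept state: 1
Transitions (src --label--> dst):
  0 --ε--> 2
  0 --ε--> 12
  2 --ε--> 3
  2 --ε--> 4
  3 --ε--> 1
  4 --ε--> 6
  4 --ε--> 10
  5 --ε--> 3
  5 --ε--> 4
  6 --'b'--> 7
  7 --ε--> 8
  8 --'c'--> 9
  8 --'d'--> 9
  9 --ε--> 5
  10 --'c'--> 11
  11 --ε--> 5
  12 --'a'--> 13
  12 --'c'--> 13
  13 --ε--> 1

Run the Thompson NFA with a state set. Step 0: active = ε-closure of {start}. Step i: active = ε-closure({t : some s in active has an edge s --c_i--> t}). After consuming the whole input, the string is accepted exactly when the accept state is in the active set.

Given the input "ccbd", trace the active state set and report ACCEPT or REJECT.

Answer: ACCEPT

Derivation:
S₀ = ε-closure({0}) = {0,1,2,3,4,6,10,12}
'c' @ 1: {1,3,4,5,6,10,11,13}  [accepting]
'c' @ 2: {1,3,4,5,6,10,11}  [accepting]
'b' @ 3: {7,8}
'd' @ 4: {1,3,4,5,6,9,10}  [accepting]
end set {1,3,4,5,6,9,10} — state 1 in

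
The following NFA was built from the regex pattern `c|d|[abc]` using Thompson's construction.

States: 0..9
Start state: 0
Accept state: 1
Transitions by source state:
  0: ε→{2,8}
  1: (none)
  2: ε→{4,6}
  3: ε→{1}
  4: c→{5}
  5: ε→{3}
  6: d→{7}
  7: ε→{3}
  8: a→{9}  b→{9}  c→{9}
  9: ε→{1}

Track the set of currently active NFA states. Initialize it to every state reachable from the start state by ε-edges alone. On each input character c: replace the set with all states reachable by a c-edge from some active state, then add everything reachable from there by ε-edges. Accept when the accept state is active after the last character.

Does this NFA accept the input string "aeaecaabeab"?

start: ε-closure({0}) = {0,2,4,6,8}
'a' @ 1: {1,9}  [accepting]
'e' @ 2: {}  — state set empty
rest 'aecaabeab' ignored (set empty)
after full input: {}  (accept=1 not in)

Answer: REJECT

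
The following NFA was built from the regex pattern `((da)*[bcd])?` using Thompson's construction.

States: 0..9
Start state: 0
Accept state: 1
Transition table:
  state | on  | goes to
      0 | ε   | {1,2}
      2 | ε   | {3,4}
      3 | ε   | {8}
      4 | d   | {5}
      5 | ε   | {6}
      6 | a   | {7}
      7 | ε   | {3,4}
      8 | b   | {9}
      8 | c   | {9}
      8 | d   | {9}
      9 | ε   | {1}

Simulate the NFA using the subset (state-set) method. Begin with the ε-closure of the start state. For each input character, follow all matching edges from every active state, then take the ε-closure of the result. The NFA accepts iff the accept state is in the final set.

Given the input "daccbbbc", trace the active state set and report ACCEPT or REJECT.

Answer: REJECT

Derivation:
S₀ = ε-closure({0}) = {0,1,2,3,4,8}
'd' @ 1: {1,5,6,9}  [accepting]
'a' @ 2: {3,4,7,8}
'c' @ 3: {1,9}  [accepting]
'c' @ 4: {}  — state set empty
rest 'bbbc' ignored (set empty)
end set {} — state 1 not in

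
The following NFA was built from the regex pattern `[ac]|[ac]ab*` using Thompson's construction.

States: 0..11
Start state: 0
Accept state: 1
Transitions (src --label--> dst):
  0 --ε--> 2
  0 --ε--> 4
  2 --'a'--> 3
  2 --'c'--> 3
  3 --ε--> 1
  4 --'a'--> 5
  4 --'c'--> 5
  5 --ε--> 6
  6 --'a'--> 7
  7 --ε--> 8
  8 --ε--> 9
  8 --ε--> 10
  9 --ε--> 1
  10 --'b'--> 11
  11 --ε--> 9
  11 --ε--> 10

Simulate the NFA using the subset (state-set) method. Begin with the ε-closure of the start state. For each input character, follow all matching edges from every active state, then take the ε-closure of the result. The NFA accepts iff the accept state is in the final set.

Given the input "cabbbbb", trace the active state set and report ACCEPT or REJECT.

Answer: ACCEPT

Trace:
start: ε-closure({0}) = {0,2,4}
'c' @ 1: {1,3,5,6}  (accept∈set)
'a' @ 2: {1,7,8,9,10}  (accept∈set)
'b' @ 3: {1,9,10,11}  (accept∈set)
'b' @ 4: {1,9,10,11}  (accept∈set)
'b' @ 5: {1,9,10,11}  (accept∈set)
'b' @ 6: {1,9,10,11}  (accept∈set)
'b' @ 7: {1,9,10,11}  (accept∈set)
final: {1,9,10,11}; accept 1 in set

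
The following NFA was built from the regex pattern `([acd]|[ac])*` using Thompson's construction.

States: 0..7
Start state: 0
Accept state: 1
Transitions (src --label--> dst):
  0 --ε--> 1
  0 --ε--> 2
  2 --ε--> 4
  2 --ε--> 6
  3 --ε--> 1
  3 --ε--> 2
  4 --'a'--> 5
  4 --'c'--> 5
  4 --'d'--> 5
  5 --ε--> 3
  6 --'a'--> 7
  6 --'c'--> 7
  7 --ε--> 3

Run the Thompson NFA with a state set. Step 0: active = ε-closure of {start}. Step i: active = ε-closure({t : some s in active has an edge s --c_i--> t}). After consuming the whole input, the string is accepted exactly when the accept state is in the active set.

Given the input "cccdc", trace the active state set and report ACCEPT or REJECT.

S₀ = ε-closure({0}) = {0,1,2,4,6}
'c' @ 1: {1,2,3,4,5,6,7}  ✓accept
'c' @ 2: {1,2,3,4,5,6,7}  ✓accept
'c' @ 3: {1,2,3,4,5,6,7}  ✓accept
'd' @ 4: {1,2,3,4,5,6}  ✓accept
'c' @ 5: {1,2,3,4,5,6,7}  ✓accept
after full input: {1,2,3,4,5,6,7}  (accept=1 in)

Answer: ACCEPT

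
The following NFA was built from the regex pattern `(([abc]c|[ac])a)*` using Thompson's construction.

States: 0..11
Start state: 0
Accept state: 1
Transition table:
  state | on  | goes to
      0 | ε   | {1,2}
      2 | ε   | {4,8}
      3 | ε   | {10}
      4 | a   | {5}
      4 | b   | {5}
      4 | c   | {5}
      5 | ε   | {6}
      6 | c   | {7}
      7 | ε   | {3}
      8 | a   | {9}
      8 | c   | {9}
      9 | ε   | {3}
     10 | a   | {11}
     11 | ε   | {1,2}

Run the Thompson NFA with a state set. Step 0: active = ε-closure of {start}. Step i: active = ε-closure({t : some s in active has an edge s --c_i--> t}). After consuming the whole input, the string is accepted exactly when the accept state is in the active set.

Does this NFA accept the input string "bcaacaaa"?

start: ε-closure({0}) = {0,1,2,4,8}
'b' @ 1: {5,6}
'c' @ 2: {3,7,10}
'a' @ 3: {1,2,4,8,11}  [accepting]
'a' @ 4: {3,5,6,9,10}
'c' @ 5: {3,7,10}
'a' @ 6: {1,2,4,8,11}  [accepting]
'a' @ 7: {3,5,6,9,10}
'a' @ 8: {1,2,4,8,11}  [accepting]
after full input: {1,2,4,8,11}  (accept=1 in)

Answer: ACCEPT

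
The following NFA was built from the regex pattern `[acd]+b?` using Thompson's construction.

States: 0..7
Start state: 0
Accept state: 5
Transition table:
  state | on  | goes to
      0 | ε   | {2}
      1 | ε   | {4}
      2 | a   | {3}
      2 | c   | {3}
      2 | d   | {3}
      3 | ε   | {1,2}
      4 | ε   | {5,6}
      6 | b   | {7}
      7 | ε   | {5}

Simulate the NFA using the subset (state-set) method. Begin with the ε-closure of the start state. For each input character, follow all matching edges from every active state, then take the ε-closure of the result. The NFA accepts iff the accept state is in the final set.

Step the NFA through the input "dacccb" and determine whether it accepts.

Answer: ACCEPT

Trace:
start: ε-closure({0}) = {0,2}
'd' @ 1: {1,2,3,4,5,6}  [accepting]
'a' @ 2: {1,2,3,4,5,6}  [accepting]
'c' @ 3: {1,2,3,4,5,6}  [accepting]
'c' @ 4: {1,2,3,4,5,6}  [accepting]
'c' @ 5: {1,2,3,4,5,6}  [accepting]
'b' @ 6: {5,7}  [accepting]
final: {5,7}; accept 5 in set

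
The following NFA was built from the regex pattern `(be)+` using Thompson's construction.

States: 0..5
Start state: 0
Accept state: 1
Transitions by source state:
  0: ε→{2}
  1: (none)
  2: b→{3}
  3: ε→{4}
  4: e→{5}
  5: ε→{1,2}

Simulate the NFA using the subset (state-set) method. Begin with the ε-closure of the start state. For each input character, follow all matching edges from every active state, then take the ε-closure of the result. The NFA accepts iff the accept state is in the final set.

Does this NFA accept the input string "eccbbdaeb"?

Answer: REJECT

Steps:
start: ε-closure({0}) = {0,2}
'e' @ 1: {}  — dead — no transitions
rest 'ccbbdaeb' ignored (set empty)
end set {} — state 1 not in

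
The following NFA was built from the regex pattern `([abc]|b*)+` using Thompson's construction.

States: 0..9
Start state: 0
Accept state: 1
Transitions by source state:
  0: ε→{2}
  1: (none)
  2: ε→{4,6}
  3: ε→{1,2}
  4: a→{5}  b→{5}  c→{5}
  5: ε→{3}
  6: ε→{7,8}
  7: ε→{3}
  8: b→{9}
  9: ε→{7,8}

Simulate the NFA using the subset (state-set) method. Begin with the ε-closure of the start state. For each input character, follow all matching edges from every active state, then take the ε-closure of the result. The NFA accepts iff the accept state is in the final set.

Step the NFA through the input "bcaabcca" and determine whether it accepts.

initial (ε-close {0}): {0,1,2,3,4,6,7,8}
'b' @ 1: {1,2,3,4,5,6,7,8,9}  [accepting]
'c' @ 2: {1,2,3,4,5,6,7,8}  [accepting]
'a' @ 3: {1,2,3,4,5,6,7,8}  [accepting]
'a' @ 4: {1,2,3,4,5,6,7,8}  [accepting]
'b' @ 5: {1,2,3,4,5,6,7,8,9}  [accepting]
'c' @ 6: {1,2,3,4,5,6,7,8}  [accepting]
'c' @ 7: {1,2,3,4,5,6,7,8}  [accepting]
'a' @ 8: {1,2,3,4,5,6,7,8}  [accepting]
after full input: {1,2,3,4,5,6,7,8}  (accept=1 in)

Answer: ACCEPT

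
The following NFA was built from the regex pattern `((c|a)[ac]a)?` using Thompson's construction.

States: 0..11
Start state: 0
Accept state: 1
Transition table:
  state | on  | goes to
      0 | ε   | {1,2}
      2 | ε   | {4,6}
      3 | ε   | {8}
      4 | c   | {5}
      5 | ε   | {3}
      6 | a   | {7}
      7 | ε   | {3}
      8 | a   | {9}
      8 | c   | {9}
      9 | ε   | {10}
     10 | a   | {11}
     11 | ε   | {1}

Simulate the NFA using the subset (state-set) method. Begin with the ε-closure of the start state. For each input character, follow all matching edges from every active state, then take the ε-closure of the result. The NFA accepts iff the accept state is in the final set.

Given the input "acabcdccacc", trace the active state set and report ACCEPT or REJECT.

Answer: REJECT

Trace:
initial (ε-close {0}): {0,1,2,4,6}
'a' @ 1: {3,7,8}
'c' @ 2: {9,10}
'a' @ 3: {1,11}  [accepting]
'b' @ 4: {}  — no active states
rest 'cdccacc' ignored (set empty)
end set {} — state 1 not in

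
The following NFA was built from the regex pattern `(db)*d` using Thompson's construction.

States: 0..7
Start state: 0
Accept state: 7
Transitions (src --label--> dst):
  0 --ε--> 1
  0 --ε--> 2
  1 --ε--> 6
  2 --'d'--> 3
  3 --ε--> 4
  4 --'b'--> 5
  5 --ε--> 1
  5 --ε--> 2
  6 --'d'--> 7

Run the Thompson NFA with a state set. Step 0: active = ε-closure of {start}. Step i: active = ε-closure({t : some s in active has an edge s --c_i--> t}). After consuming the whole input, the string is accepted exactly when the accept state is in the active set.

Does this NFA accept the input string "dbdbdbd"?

Answer: ACCEPT

Derivation:
initial (ε-close {0}): {0,1,2,6}
'd' @ 1: {3,4,7}  [accepting]
'b' @ 2: {1,2,5,6}
'd' @ 3: {3,4,7}  [accepting]
'b' @ 4: {1,2,5,6}
'd' @ 5: {3,4,7}  [accepting]
'b' @ 6: {1,2,5,6}
'd' @ 7: {3,4,7}  [accepting]
end set {3,4,7} — state 7 in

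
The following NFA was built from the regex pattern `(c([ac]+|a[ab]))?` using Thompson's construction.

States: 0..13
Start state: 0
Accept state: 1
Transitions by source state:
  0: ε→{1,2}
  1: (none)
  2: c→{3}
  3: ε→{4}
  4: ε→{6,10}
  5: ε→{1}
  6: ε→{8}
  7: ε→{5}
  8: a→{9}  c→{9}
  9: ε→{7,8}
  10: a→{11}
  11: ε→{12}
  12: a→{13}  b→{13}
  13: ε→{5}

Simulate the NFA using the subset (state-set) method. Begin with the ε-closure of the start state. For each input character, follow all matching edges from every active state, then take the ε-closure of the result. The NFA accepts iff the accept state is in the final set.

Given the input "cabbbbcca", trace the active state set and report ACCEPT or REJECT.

S₀ = ε-closure({0}) = {0,1,2}
'c' @ 1: {3,4,6,8,10}
'a' @ 2: {1,5,7,8,9,11,12}  [accepting]
'b' @ 3: {1,5,13}  [accepting]
'b' @ 4: {}  — no active states
rest 'bbcca' ignored (set empty)
end set {} — state 1 not in

Answer: REJECT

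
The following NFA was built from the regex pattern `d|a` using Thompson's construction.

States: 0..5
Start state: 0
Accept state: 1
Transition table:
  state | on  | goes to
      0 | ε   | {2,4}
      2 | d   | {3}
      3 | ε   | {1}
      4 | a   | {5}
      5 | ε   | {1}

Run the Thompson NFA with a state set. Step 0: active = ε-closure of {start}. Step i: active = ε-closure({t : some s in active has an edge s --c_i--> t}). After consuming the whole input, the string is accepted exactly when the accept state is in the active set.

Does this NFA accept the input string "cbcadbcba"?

Answer: REJECT

Trace:
S₀ = ε-closure({0}) = {0,2,4}
'c' @ 1: {}  — dead — no transitions
rest 'bcadbcba' ignored (set empty)
end set {} — state 1 not in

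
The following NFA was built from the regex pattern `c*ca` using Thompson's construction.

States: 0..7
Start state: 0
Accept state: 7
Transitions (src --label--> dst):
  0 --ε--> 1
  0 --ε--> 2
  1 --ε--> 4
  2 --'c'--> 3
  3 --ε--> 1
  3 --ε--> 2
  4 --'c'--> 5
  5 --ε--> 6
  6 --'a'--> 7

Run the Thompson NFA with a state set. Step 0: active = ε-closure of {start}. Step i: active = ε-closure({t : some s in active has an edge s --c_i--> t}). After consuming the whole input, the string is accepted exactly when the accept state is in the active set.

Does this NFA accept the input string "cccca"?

S₀ = ε-closure({0}) = {0,1,2,4}
'c' @ 1: {1,2,3,4,5,6}
'c' @ 2: {1,2,3,4,5,6}
'c' @ 3: {1,2,3,4,5,6}
'c' @ 4: {1,2,3,4,5,6}
'a' @ 5: {7}  [accepting]
after full input: {7}  (accept=7 in)

Answer: ACCEPT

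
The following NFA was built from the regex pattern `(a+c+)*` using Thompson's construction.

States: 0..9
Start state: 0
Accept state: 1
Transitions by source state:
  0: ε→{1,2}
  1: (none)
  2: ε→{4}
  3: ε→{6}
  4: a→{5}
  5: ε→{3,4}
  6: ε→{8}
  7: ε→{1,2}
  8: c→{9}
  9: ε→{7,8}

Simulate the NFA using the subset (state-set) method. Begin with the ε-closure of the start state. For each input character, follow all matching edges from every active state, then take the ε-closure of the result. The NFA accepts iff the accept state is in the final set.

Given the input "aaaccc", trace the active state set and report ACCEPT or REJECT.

start: ε-closure({0}) = {0,1,2,4}
'a' @ 1: {3,4,5,6,8}
'a' @ 2: {3,4,5,6,8}
'a' @ 3: {3,4,5,6,8}
'c' @ 4: {1,2,4,7,8,9}  [accepting]
'c' @ 5: {1,2,4,7,8,9}  [accepting]
'c' @ 6: {1,2,4,7,8,9}  [accepting]
after full input: {1,2,4,7,8,9}  (accept=1 in)

Answer: ACCEPT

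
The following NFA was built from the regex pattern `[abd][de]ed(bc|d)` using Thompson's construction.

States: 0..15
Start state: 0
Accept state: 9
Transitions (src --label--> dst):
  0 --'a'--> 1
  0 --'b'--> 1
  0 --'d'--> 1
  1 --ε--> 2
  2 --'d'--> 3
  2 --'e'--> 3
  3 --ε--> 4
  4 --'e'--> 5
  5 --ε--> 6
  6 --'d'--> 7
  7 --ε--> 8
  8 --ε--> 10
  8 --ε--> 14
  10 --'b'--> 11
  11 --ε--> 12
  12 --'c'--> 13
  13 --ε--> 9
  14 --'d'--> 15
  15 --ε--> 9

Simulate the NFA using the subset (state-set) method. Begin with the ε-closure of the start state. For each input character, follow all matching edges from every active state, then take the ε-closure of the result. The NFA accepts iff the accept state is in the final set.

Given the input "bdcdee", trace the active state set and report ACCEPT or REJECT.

Answer: REJECT

Steps:
start: ε-closure({0}) = {0}
'b' @ 1: {1,2}
'd' @ 2: {3,4}
'c' @ 3: {}  — no active states
rest 'dee' ignored (set empty)
final: {}; accept 9 not in set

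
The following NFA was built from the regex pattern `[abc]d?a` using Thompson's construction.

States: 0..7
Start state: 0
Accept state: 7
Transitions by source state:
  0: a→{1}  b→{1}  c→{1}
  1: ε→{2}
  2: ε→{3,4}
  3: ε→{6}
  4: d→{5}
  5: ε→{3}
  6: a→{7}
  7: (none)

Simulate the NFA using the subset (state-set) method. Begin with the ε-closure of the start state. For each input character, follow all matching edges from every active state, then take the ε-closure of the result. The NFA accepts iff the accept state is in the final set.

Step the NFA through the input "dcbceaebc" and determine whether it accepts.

Answer: REJECT

Trace:
start: ε-closure({0}) = {0}
'd' @ 1: {}  — state set empty
rest 'cbceaebc' ignored (set empty)
end set {} — state 7 not in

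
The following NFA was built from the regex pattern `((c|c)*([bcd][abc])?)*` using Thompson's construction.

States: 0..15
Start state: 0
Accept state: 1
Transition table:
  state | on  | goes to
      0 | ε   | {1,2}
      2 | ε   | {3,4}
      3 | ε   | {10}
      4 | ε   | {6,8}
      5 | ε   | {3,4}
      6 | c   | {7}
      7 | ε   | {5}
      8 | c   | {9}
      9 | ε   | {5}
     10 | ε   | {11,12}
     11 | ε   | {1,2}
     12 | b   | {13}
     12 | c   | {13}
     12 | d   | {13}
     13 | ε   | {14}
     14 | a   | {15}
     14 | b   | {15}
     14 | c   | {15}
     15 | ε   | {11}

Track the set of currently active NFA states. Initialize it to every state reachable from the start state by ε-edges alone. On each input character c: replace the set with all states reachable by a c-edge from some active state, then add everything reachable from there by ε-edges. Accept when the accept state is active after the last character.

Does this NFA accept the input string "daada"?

initial (ε-close {0}): {0,1,2,3,4,6,8,10,11,12}
'd' @ 1: {13,14}
'a' @ 2: {1,2,3,4,6,8,10,11,12,15}  (accept∈set)
'a' @ 3: {}  — no active states
rest 'da' ignored (set empty)
end set {} — state 1 not in

Answer: REJECT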